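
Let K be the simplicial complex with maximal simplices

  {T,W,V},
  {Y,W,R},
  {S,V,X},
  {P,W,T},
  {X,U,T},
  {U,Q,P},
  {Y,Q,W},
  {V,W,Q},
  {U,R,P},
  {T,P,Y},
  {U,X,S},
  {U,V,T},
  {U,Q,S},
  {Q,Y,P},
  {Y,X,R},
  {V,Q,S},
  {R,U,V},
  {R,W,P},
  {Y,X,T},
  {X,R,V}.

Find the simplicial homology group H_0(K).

H_0 = Z.

Fix the vertex order P < Q < R < S < T < U < V < W < X < Y and write every simplex with vertices in increasing order. Then dim K = 2 and the simplices of K are:

  0-simplices (10): P, Q, R, S, T, U, V, W, X, Y
  1-simplices (30): PQ, PR, PT, PU, PW, PY, QS, QU, QV, QW, QY, RU, RV, RW, RX, RY, SU, SV, SX, TU, TV, TW, TX, TY, UV, UX, VW, VX, WY, XY
  2-simplices (20): PQU, PQY, PRU, PRW, PTW, PTY, QSU, QSV, QVW, QWY, RUV, RVX, RWY, RXY, SUX, SVX, TUV, TUX, TVW, TXY

so the chain groups are C_0 ≅ Z^10, C_1 ≅ Z^30, C_2 ≅ Z^20.

Boundary ∂_1: C_1 → C_0 sends each edge [p,q] (with p < q) to q − p. For instance
  ∂RX = X − R.
As a 10×30 matrix over Z this has rank 9, with invariant factors (1,1,1,1,1,1,1,1,1).

Boundary ∂_2: C_2 → C_1 sends each 2-simplex [p,q,r] to [q,r] − [p,r] + [p,q]. For instance
  ∂PTW = TW − PW + PT,
  ∂TXY = XY − TY + TX.
The 30×20 boundary matrix has rank 20 and Smith normal form diag(1,1,1,1,1,1,1,1,1,1,1,1,1,1,1,1,1,1,1,2).

Computing H_k = (kernel of ∂_k) / (image of ∂_{k+1}):

  H_0: rank C_0 − rank ∂_1 = 10 − 9 = 1, and the invariant factors of ∂_1 are all 1, so H_0 ≅ Z.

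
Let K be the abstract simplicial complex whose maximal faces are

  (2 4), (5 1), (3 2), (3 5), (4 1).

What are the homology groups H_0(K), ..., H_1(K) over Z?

We work with the vertex ordering 1 < 2 < 3 < 4 < 5. The simplices of K, each written with vertices in increasing order, are:

  0-simplices (5): [1], [2], [3], [4], [5]
  1-simplices (5): [1,4], [1,5], [2,3], [2,4], [3,5]

so the chain groups are C_0 ≅ Z^5, C_1 ≅ Z^5.

∂_1: C_1 → C_0 maps an edge to its endpoints' difference, ∂[p,q] = q − p. For instance
  ∂[1,4] = [4] − [1].
This gives a 5×5 integer matrix of rank 4; reducing to Smith normal form yields diagonal entries (1,1,1,1).

Now H_k = ker ∂_k / im ∂_{k+1}, so:

  H_0: rank C_0 − rank ∂_1 = 5 − 4 = 1, and the invariant factors of ∂_1 are all 1, so H_0 ≅ Z.
  H_1: rank ker ∂_1 − rank ∂_2 = (5 − 4) − 0 = 1, and there is no ∂_2, so H_1 ≅ Z.

As a check, the Euler characteristic is 5 − 5 = 0, which agrees with 1 − 1 = 0.
(K is a triangulation of the circle S^1.)

H_0 ≅ Z,  H_1 ≅ Z.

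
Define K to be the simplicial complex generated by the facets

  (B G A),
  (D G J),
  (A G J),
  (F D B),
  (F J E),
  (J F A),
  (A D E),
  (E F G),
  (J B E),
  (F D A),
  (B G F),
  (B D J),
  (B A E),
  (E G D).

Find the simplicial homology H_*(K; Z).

H_0 ≅ Z,  H_1 ≅ Z^2,  H_2 ≅ Z.

Fix the vertex order A < B < D < E < F < G < J and write every simplex with vertices in increasing order. Then dim K = 2 and the simplices of K are:

  0-simplices (7): A, B, D, E, F, G, J
  1-simplices (21): AB, AD, AE, AF, AG, AJ, BD, BE, BF, BG, BJ, DE, DF, DG, DJ, EF, EG, EJ, FG, FJ, GJ
  2-simplices (14): ABE, ABG, ADE, ADF, AFJ, AGJ, BDF, BDJ, BEJ, BFG, DEG, DGJ, EFG, EFJ

giving chain groups C_0 ≅ Z^7, C_1 ≅ Z^21, C_2 ≅ Z^14.

The boundary map ∂_1: C_1 → C_0 is given by ∂[p,q] = [q] − [p].
As a 7×21 matrix over Z this has rank 6, with invariant factors (1,1,1,1,1,1).

Boundary ∂_2: C_2 → C_1 acts by ∂[p,q,r] = [q,r] − [p,r] + [p,q]. For instance
  ∂EFG = FG − EG + EF,
  ∂ADF = DF − AF + AD.
This gives a 21×14 integer matrix of rank 13; reducing to Smith normal form yields diagonal entries (1,1,1,1,1,1,1,1,1,1,1,1,1).

From H_k ≅ ker(∂_k) / im(∂_{k+1}) we obtain:

  H_0: rank C_0 − rank ∂_1 = 7 − 6 = 1, and the invariant factors of ∂_1 are all 1, so H_0 = Z.
  H_1: rank ker ∂_1 − rank ∂_2 = (21 − 6) − 13 = 2, and the invariant factors of ∂_2 are all 1, so H_1 = Z^2.
  H_2: rank ker ∂_2 − rank ∂_3 = (14 − 13) − 0 = 1, and there is no ∂_3, so H_2 = Z.

As a check, the Euler characteristic is 7 − 21 + 14 = 0, which agrees with 1 − 2 + 1 = 0.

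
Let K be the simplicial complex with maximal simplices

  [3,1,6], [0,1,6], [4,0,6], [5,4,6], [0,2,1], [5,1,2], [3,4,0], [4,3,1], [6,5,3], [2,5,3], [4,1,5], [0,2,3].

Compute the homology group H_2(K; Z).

H_2 ≅ 0.

We work with the vertex ordering 0 < 1 < 2 < 3 < 4 < 5 < 6. The simplices of K, each written with vertices in increasing order, are:

  0-simplices (7): [0], [1], [2], [3], [4], [5], [6]
  1-simplices (18): [0,1], [0,2], [0,3], [0,4], [0,6], [1,2], [1,3], [1,4], [1,5], [1,6], [2,3], [2,5], [3,4], [3,5], [3,6], [4,5], [4,6], [5,6]
  2-simplices (12): [0,1,2], [0,1,6], [0,2,3], [0,3,4], [0,4,6], [1,2,5], [1,3,4], [1,3,6], [1,4,5], [2,3,5], [3,5,6], [4,5,6]

giving chain groups C_0 ≅ Z^7, C_1 ≅ Z^18, C_2 ≅ Z^12.

Boundary ∂_1: C_1 → C_0 sends each edge [p,q] (with p < q) to q − p. For instance
  ∂[3,4] = [4] − [3].
The resulting 7×18 matrix has rank 6, and its Smith normal form has invariant factors (1,1,1,1,1,1).

The boundary map ∂_2: C_2 → C_1 acts by ∂[p,q,r] = [q,r] − [p,r] + [p,q]. For instance
  ∂[0,1,6] = [1,6] − [0,6] + [0,1],
  ∂[1,3,4] = [3,4] − [1,4] + [1,3].
The 18×12 boundary matrix has rank 12 and Smith normal form diag(1,1,1,1,1,1,1,1,1,1,1,2).

Reading off H_k = ker ∂_k / im ∂_{k+1}:

  H_2: rank ker ∂_2 − rank ∂_3 = (12 − 12) − 0 = 0, and there is no ∂_3, so H_2 ≅ 0.

(K is a triangulation of the real projective plane RP^2.)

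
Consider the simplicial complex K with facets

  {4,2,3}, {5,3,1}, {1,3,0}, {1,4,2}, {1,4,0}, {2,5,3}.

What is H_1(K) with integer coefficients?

H_1 = Z.

Take the total order 0 < 1 < 2 < 3 < 4 < 5 on the vertex set. Then K (dimension 2) consists of the simplices:

  0-simplices (6): [0], [1], [2], [3], [4], [5]
  1-simplices (12): [0,1], [0,3], [0,4], [1,2], [1,3], [1,4], [1,5], [2,3], [2,4], [2,5], [3,4], [3,5]
  2-simplices (6): [0,1,3], [0,1,4], [1,2,4], [1,3,5], [2,3,4], [2,3,5]

so the chain groups are C_0 ≅ Z^6, C_1 ≅ Z^12, C_2 ≅ Z^6.

Boundary ∂_1: C_1 → C_0 maps an edge to its endpoints' difference, ∂[p,q] = q − p.
This gives a 6×12 integer matrix of rank 5; reducing to Smith normal form yields diagonal entries (1,1,1,1,1).

Boundary ∂_2: C_2 → C_1 acts by ∂[p,q,r] = [q,r] − [p,r] + [p,q]. For instance
  ∂[0,1,4] = [1,4] − [0,4] + [0,1],
  ∂[1,2,4] = [2,4] − [1,4] + [1,2].
The resulting 12×6 matrix has rank 6, and its Smith normal form has invariant factors (1,1,1,1,1,1).

Now H_k = ker ∂_k / im ∂_{k+1}, so:

  H_1: rank ker ∂_1 − rank ∂_2 = (12 − 5) − 6 = 1, and the invariant factors of ∂_2 are all 1, so H_1 ≅ Z.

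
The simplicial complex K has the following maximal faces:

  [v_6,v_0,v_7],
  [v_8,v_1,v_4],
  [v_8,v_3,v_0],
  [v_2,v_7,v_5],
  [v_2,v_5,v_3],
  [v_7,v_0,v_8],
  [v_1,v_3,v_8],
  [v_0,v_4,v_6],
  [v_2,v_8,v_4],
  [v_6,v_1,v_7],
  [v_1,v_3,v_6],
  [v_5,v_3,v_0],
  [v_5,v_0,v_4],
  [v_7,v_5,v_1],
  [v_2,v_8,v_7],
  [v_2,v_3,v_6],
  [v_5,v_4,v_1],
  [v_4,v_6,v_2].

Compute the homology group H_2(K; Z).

We work with the vertex ordering v_0 < v_1 < v_2 < v_3 < v_4 < v_5 < v_6 < v_7 < v_8. The simplices of K, each written with vertices in increasing order, are:

  0-simplices (9): [v_0], [v_1], [v_2], [v_3], [v_4], [v_5], [v_6], [v_7], [v_8]
  1-simplices (27): (27 of them)
  2-simplices (18): (18 of them)

so the chain groups are C_0 ≅ Z^9, C_1 ≅ Z^27, C_2 ≅ Z^18.

The boundary map ∂_1: C_1 → C_0 maps an edge to its endpoints' difference, ∂[p,q] = q − p.
This gives a 9×27 integer matrix of rank 8; reducing to Smith normal form yields diagonal entries (1,1,1,1,1,1,1,1).

Boundary ∂_2: C_2 → C_1 acts by ∂[p,q,r] = [q,r] − [p,r] + [p,q]. For instance
  ∂[v_2,v_5,v_7] = [v_5,v_7] − [v_2,v_7] + [v_2,v_5],
  ∂[v_1,v_3,v_6] = [v_3,v_6] − [v_1,v_6] + [v_1,v_3].
The 27×18 boundary matrix has rank 17 and Smith normal form diag(1,1,1,1,1,1,1,1,1,1,1,1,1,1,1,1,1).

Now H_k = ker ∂_k / im ∂_{k+1}, so:

  H_2: rank ker ∂_2 − rank ∂_3 = (18 − 17) − 0 = 1, and there is no ∂_3, so H_2 ≅ Z.

H_2 = Z.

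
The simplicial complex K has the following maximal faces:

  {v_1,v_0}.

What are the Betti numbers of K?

Order the vertices as v_0 < v_1. Listing each simplex with vertices in this order, K has dimension 1 with simplices:

  0-simplices (2): [v_0], [v_1]
  1-simplices (1): [v_0,v_1]

Hence C_0 ≅ Z^2, C_1 ≅ Z^1.

∂_1: C_1 → C_0 maps an edge to its endpoints' difference, ∂[p,q] = q − p.
The resulting 2×1 matrix has rank 1, and its Smith normal form has invariant factors (1).

Computing H_k = (kernel of ∂_k) / (image of ∂_{k+1}):

  H_0: rank C_0 − rank ∂_1 = 2 − 1 = 1, and the invariant factors of ∂_1 are all 1, so H_0 = Z.
  H_1: rank ker ∂_1 − rank ∂_2 = (1 − 1) − 0 = 0, and there is no ∂_2, so H_1 = 0.

As a check, the Euler characteristic is 2 − 1 = 1, which agrees with 1 − 0 = 1.
(K is a triangulation of the 1-simplex.)

Hence the Betti numbers are b_0 = 1, b_1 = 0.

b_0 = 1, b_1 = 0.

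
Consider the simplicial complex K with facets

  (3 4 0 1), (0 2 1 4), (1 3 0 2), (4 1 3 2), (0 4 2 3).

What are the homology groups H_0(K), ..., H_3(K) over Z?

Order the vertices as 0 < 1 < 2 < 3 < 4. Listing each simplex with vertices in this order, K has dimension 3 with simplices:

  0-simplices (5): [0], [1], [2], [3], [4]
  1-simplices (10): [0,1], [0,2], [0,3], [0,4], [1,2], [1,3], [1,4], [2,3], [2,4], [3,4]
  2-simplices (10): [0,1,2], [0,1,3], [0,1,4], [0,2,3], [0,2,4], [0,3,4], [1,2,3], [1,2,4], [1,3,4], [2,3,4]
  3-simplices (5): [0,1,2,3], [0,1,2,4], [0,1,3,4], [0,2,3,4], [1,2,3,4]

giving chain groups C_0 ≅ Z^5, C_1 ≅ Z^10, C_2 ≅ Z^10, C_3 ≅ Z^5.

∂_1: C_1 → C_0 is given by ∂[p,q] = [q] − [p]. For instance
  ∂[0,3] = [3] − [0].
The 5×10 boundary matrix has rank 4 and Smith normal form diag(1,1,1,1).

∂_2: C_2 → C_1 maps a triangle to the signed sum of its edges. For instance
  ∂[0,1,2] = [1,2] − [0,2] + [0,1],
  ∂[1,3,4] = [3,4] − [1,4] + [1,3].
This gives a 10×10 integer matrix of rank 6; reducing to Smith normal form yields diagonal entries (1,1,1,1,1,1).

Boundary ∂_3: C_3 → C_2 sends each 3-simplex σ to the alternating sum Σ_i (−1)^i (σ with its i-th vertex removed). For instance
  ∂[0,2,3,4] = [2,3,4] − [0,3,4] + [0,2,4] − [0,2,3],
  ∂[0,1,3,4] = [1,3,4] − [0,3,4] + [0,1,4] − [0,1,3].
The 10×5 boundary matrix has rank 4 and Smith normal form diag(1,1,1,1).

Reading off H_k = ker ∂_k / im ∂_{k+1}:

  H_0: rank C_0 − rank ∂_1 = 5 − 4 = 1, and the invariant factors of ∂_1 are all 1, so H_0 = Z.
  H_1: rank ker ∂_1 − rank ∂_2 = (10 − 4) − 6 = 0, and the invariant factors of ∂_2 are all 1, so H_1 = 0.
  H_2: rank ker ∂_2 − rank ∂_3 = (10 − 6) − 4 = 0, and the invariant factors of ∂_3 are all 1, so H_2 = 0.
  H_3: rank ker ∂_3 − rank ∂_4 = (5 − 4) − 0 = 1, and there is no ∂_4, so H_3 = Z.

As a check, the Euler characteristic is 5 − 10 + 10 − 5 = 0, which agrees with 1 − 0 + 0 − 1 = 0.

H_0 = Z,  H_1 = 0,  H_2 = 0,  H_3 = Z.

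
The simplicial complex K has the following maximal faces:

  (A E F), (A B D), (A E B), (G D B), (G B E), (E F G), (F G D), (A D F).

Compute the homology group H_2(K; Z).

We work with the vertex ordering A < B < D < E < F < G. The simplices of K, each written with vertices in increasing order, are:

  0-simplices (6): A, B, D, E, F, G
  1-simplices (12): AB, AD, AE, AF, BD, BE, BG, DF, DG, EF, EG, FG
  2-simplices (8): ABD, ABE, ADF, AEF, BDG, BEG, DFG, EFG

Hence C_0 ≅ Z^6, C_1 ≅ Z^12, C_2 ≅ Z^8.

The boundary map ∂_1: C_1 → C_0 is given by ∂[p,q] = [q] − [p].
The resulting 6×12 matrix has rank 5, and its Smith normal form has invariant factors (1,1,1,1,1).

Boundary ∂_2: C_2 → C_1 sends each 2-simplex [p,q,r] to [q,r] − [p,r] + [p,q]. For instance
  ∂EFG = FG − EG + EF,
  ∂ABD = BD − AD + AB.
This gives a 12×8 integer matrix of rank 7; reducing to Smith normal form yields diagonal entries (1,1,1,1,1,1,1).

From H_k ≅ ker(∂_k) / im(∂_{k+1}) we obtain:

  H_2: rank ker ∂_2 − rank ∂_3 = (8 − 7) − 0 = 1, and there is no ∂_3, so H_2 = Z.

H_2 = Z.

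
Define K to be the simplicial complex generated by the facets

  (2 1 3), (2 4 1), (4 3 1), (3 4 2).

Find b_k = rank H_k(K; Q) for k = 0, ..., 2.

Take the total order 1 < 2 < 3 < 4 on the vertex set. Then K (dimension 2) consists of the simplices:

  0-simplices (4): [1], [2], [3], [4]
  1-simplices (6): [1,2], [1,3], [1,4], [2,3], [2,4], [3,4]
  2-simplices (4): [1,2,3], [1,2,4], [1,3,4], [2,3,4]

Hence C_0 ≅ Z^4, C_1 ≅ Z^6, C_2 ≅ Z^4.

∂_1: C_1 → C_0 maps an edge to its endpoints' difference, ∂[p,q] = q − p.
The resulting 4×6 matrix has rank 3, and its Smith normal form has invariant factors (1,1,1).

The boundary map ∂_2: C_2 → C_1 acts by ∂[p,q,r] = [q,r] − [p,r] + [p,q]. For instance
  ∂[1,2,3] = [2,3] − [1,3] + [1,2],
  ∂[2,3,4] = [3,4] − [2,4] + [2,3].
This gives a 6×4 integer matrix of rank 3; reducing to Smith normal form yields diagonal entries (1,1,1).

From H_k ≅ ker(∂_k) / im(∂_{k+1}) we obtain:

  H_0: rank C_0 − rank ∂_1 = 4 − 3 = 1, and the invariant factors of ∂_1 are all 1, so H_0 ≅ Z.
  H_1: rank ker ∂_1 − rank ∂_2 = (6 − 3) − 3 = 0, and the invariant factors of ∂_2 are all 1, so H_1 ≅ 0.
  H_2: rank ker ∂_2 − rank ∂_3 = (4 − 3) − 0 = 1, and there is no ∂_3, so H_2 ≅ Z.

As a check, the Euler characteristic is 4 − 6 + 4 = 2, which agrees with 1 − 0 + 1 = 2.

Hence the Betti numbers are b_0 = 1, b_1 = 0, b_2 = 1.

b_0 = 1, b_1 = 0, b_2 = 1.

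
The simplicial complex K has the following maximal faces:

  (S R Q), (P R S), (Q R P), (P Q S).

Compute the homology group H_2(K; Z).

Take the total order P < Q < R < S on the vertex set. Then K (dimension 2) consists of the simplices:

  0-simplices (4): P, Q, R, S
  1-simplices (6): PQ, PR, PS, QR, QS, RS
  2-simplices (4): PQR, PQS, PRS, QRS

so the chain groups are C_0 ≅ Z^4, C_1 ≅ Z^6, C_2 ≅ Z^4.

∂_1: C_1 → C_0 sends each edge [p,q] (with p < q) to q − p. For instance
  ∂PS = S − P.
The 4×6 boundary matrix has rank 3 and Smith normal form diag(1,1,1).

Boundary ∂_2: C_2 → C_1 sends each 2-simplex [p,q,r] to [q,r] − [p,r] + [p,q]. For instance
  ∂PQS = QS − PS + PQ,
  ∂QRS = RS − QS + QR.
The 6×4 boundary matrix has rank 3 and Smith normal form diag(1,1,1).

From H_k ≅ ker(∂_k) / im(∂_{k+1}) we obtain:

  H_2: rank ker ∂_2 − rank ∂_3 = (4 − 3) − 0 = 1, and there is no ∂_3, so H_2 ≅ Z.

H_2 = Z.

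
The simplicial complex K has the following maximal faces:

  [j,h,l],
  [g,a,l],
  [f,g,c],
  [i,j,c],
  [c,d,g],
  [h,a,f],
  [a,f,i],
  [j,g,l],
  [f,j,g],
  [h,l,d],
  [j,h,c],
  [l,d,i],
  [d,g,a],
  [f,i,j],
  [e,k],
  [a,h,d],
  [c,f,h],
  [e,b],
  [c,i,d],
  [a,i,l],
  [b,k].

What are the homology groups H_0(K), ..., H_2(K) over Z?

H_0 = Z^2,  H_1 = Z^2 ⊕ Z/2,  H_2 = 0.

Fix the vertex order a < b < c < d < e < f < g < h < i < j < k < l and write every simplex with vertices in increasing order. Then dim K = 2 and the simplices of K are:

  0-simplices (12): a, b, c, d, e, f, g, h, i, j, k, l
  1-simplices (30): ad, af, ag, ah, ai, al, be, bk, cd, cf, cg, ch, ci, cj, dg, dh, di, dl, ek, fg, fh, fi, fj, gj, gl, hj, hl, ij, il, jl
  2-simplices (18): adg, adh, afh, afi, agl, ail, cdg, cdi, cfg, cfh, chj, cij, dhl, dil, fgj, fij, gjl, hjl

Hence C_0 ≅ Z^12, C_1 ≅ Z^30, C_2 ≅ Z^18.

The boundary map ∂_1: C_1 → C_0 is given by ∂[p,q] = [q] − [p]. For instance
  ∂ai = i − a.
The 12×30 boundary matrix has rank 10 and Smith normal form diag(1,1,1,1,1,1,1,1,1,1).

The boundary map ∂_2: C_2 → C_1 maps a triangle to the signed sum of its edges. For instance
  ∂adg = dg − ag + ad,
  ∂cij = ij − cj + ci.
The 30×18 boundary matrix has rank 18 and Smith normal form diag(1,1,1,1,1,1,1,1,1,1,1,1,1,1,1,1,1,2).

Reading off H_k = ker ∂_k / im ∂_{k+1}:

  H_0: rank C_0 − rank ∂_1 = 12 − 10 = 2, and the invariant factors of ∂_1 are all 1, so H_0 ≅ Z^2.
  H_1: rank ker ∂_1 − rank ∂_2 = (30 − 10) − 18 = 2, and ∂_2 has invariant factor 2 > 1, so H_1 ≅ Z^2 ⊕ Z/2.
  H_2: rank ker ∂_2 − rank ∂_3 = (18 − 18) − 0 = 0, and there is no ∂_3, so H_2 ≅ 0.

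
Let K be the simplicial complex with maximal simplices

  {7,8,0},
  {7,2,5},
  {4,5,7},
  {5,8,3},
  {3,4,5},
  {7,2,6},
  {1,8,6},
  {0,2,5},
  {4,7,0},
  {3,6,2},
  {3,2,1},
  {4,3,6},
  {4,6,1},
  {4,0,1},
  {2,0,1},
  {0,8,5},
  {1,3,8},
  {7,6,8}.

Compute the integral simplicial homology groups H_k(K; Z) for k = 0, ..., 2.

H_0 ≅ Z,  H_1 ≅ Z ⊕ Z/2,  H_2 = 0.

Order the vertices as 0 < 1 < 2 < 3 < 4 < 5 < 6 < 7 < 8. Listing each simplex with vertices in this order, K has dimension 2 with simplices:

  0-simplices (9): [0], [1], [2], [3], [4], [5], [6], [7], [8]
  1-simplices (27): (27 of them)
  2-simplices (18): [0,1,2], [0,1,4], [0,2,5], [0,4,7], [0,5,8], [0,7,8], [1,2,3], [1,3,8], [1,4,6], [1,6,8], [2,3,6], [2,5,7], [2,6,7], [3,4,5], [3,4,6], [3,5,8], [4,5,7], [6,7,8]

Hence C_0 ≅ Z^9, C_1 ≅ Z^27, C_2 ≅ Z^18.

The boundary map ∂_1: C_1 → C_0 sends each edge [p,q] (with p < q) to q − p. For instance
  ∂[0,1] = [1] − [0].
As a 9×27 matrix over Z this has rank 8, with invariant factors (1,1,1,1,1,1,1,1).

∂_2: C_2 → C_1 maps a triangle to the signed sum of its edges. For instance
  ∂[3,4,5] = [4,5] − [3,5] + [3,4],
  ∂[0,1,2] = [1,2] − [0,2] + [0,1].
The 27×18 boundary matrix has rank 18 and Smith normal form diag(1,1,1,1,1,1,1,1,1,1,1,1,1,1,1,1,1,2).

From H_k ≅ ker(∂_k) / im(∂_{k+1}) we obtain:

  H_0: rank C_0 − rank ∂_1 = 9 − 8 = 1, and the invariant factors of ∂_1 are all 1, so H_0 ≅ Z.
  H_1: rank ker ∂_1 − rank ∂_2 = (27 − 8) − 18 = 1, and ∂_2 has invariant factor 2 > 1, so H_1 ≅ Z ⊕ Z/2.
  H_2: rank ker ∂_2 − rank ∂_3 = (18 − 18) − 0 = 0, and there is no ∂_3, so H_2 ≅ 0.

As a check, the Euler characteristic is 9 − 27 + 18 = 0, which agrees with 1 − 1 + 0 = 0.
(K is a triangulation of the Klein bottle.)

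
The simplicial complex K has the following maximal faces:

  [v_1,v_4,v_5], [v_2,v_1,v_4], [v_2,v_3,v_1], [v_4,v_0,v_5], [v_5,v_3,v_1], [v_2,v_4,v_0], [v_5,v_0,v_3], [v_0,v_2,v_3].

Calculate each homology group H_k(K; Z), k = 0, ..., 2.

H_0 ≅ Z,  H_1 = 0,  H_2 ≅ Z.

Fix the vertex order v_0 < v_1 < v_2 < v_3 < v_4 < v_5 and write every simplex with vertices in increasing order. Then dim K = 2 and the simplices of K are:

  0-simplices (6): [v_0], [v_1], [v_2], [v_3], [v_4], [v_5]
  1-simplices (12): [v_0,v_2], [v_0,v_3], [v_0,v_4], [v_0,v_5], [v_1,v_2], [v_1,v_3], [v_1,v_4], [v_1,v_5], [v_2,v_3], [v_2,v_4], [v_3,v_5], [v_4,v_5]
  2-simplices (8): [v_0,v_2,v_3], [v_0,v_2,v_4], [v_0,v_3,v_5], [v_0,v_4,v_5], [v_1,v_2,v_3], [v_1,v_2,v_4], [v_1,v_3,v_5], [v_1,v_4,v_5]

so the chain groups are C_0 ≅ Z^6, C_1 ≅ Z^12, C_2 ≅ Z^8.

Boundary ∂_1: C_1 → C_0 maps an edge to its endpoints' difference, ∂[p,q] = q − p.
The 6×12 boundary matrix has rank 5 and Smith normal form diag(1,1,1,1,1).

Boundary ∂_2: C_2 → C_1 maps a triangle to the signed sum of its edges. For instance
  ∂[v_0,v_3,v_5] = [v_3,v_5] − [v_0,v_5] + [v_0,v_3],
  ∂[v_1,v_3,v_5] = [v_3,v_5] − [v_1,v_5] + [v_1,v_3].
The resulting 12×8 matrix has rank 7, and its Smith normal form has invariant factors (1,1,1,1,1,1,1).

Reading off H_k = ker ∂_k / im ∂_{k+1}:

  H_0: rank C_0 − rank ∂_1 = 6 − 5 = 1, and the invariant factors of ∂_1 are all 1, so H_0 ≅ Z.
  H_1: rank ker ∂_1 − rank ∂_2 = (12 − 5) − 7 = 0, and the invariant factors of ∂_2 are all 1, so H_1 ≅ 0.
  H_2: rank ker ∂_2 − rank ∂_3 = (8 − 7) − 0 = 1, and there is no ∂_3, so H_2 ≅ Z.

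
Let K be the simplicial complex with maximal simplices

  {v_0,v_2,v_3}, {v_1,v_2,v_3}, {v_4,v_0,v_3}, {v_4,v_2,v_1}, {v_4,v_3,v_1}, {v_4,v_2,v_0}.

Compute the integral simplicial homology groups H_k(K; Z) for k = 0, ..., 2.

Fix the vertex order v_0 < v_1 < v_2 < v_3 < v_4 and write every simplex with vertices in increasing order. Then dim K = 2 and the simplices of K are:

  0-simplices (5): [v_0], [v_1], [v_2], [v_3], [v_4]
  1-simplices (9): [v_0,v_2], [v_0,v_3], [v_0,v_4], [v_1,v_2], [v_1,v_3], [v_1,v_4], [v_2,v_3], [v_2,v_4], [v_3,v_4]
  2-simplices (6): [v_0,v_2,v_3], [v_0,v_2,v_4], [v_0,v_3,v_4], [v_1,v_2,v_3], [v_1,v_2,v_4], [v_1,v_3,v_4]

so the chain groups are C_0 ≅ Z^5, C_1 ≅ Z^9, C_2 ≅ Z^6.

The boundary map ∂_1: C_1 → C_0 sends each edge [p,q] (with p < q) to q − p. For instance
  ∂[v_0,v_4] = [v_4] − [v_0].
This gives a 5×9 integer matrix of rank 4; reducing to Smith normal form yields diagonal entries (1,1,1,1).

Boundary ∂_2: C_2 → C_1 sends each 2-simplex [p,q,r] to [q,r] − [p,r] + [p,q]. For instance
  ∂[v_0,v_2,v_3] = [v_2,v_3] − [v_0,v_3] + [v_0,v_2],
  ∂[v_0,v_2,v_4] = [v_2,v_4] − [v_0,v_4] + [v_0,v_2].
The 9×6 boundary matrix has rank 5 and Smith normal form diag(1,1,1,1,1).

From H_k ≅ ker(∂_k) / im(∂_{k+1}) we obtain:

  H_0: rank C_0 − rank ∂_1 = 5 − 4 = 1, and the invariant factors of ∂_1 are all 1, so H_0 ≅ Z.
  H_1: rank ker ∂_1 − rank ∂_2 = (9 − 4) − 5 = 0, and the invariant factors of ∂_2 are all 1, so H_1 ≅ 0.
  H_2: rank ker ∂_2 − rank ∂_3 = (6 − 5) − 0 = 1, and there is no ∂_3, so H_2 ≅ Z.

As a check, the Euler characteristic is 5 − 9 + 6 = 2, which agrees with 1 − 0 + 1 = 2.

H_0 = Z,  H_1 = 0,  H_2 = Z.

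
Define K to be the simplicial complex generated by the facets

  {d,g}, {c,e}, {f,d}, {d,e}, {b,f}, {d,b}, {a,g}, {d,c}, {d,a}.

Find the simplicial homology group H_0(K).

H_0 = Z.

We work with the vertex ordering a < b < c < d < e < f < g. The simplices of K, each written with vertices in increasing order, are:

  0-simplices (7): a, b, c, d, e, f, g
  1-simplices (9): ad, ag, bd, bf, cd, ce, de, df, dg

so the chain groups are C_0 ≅ Z^7, C_1 ≅ Z^9.

The boundary map ∂_1: C_1 → C_0 maps an edge to its endpoints' difference, ∂[p,q] = q − p. For instance
  ∂bd = d − b.
This gives a 7×9 integer matrix of rank 6; reducing to Smith normal form yields diagonal entries (1,1,1,1,1,1).

From H_k ≅ ker(∂_k) / im(∂_{k+1}) we obtain:

  H_0: rank C_0 − rank ∂_1 = 7 − 6 = 1, and the invariant factors of ∂_1 are all 1, so H_0 = Z.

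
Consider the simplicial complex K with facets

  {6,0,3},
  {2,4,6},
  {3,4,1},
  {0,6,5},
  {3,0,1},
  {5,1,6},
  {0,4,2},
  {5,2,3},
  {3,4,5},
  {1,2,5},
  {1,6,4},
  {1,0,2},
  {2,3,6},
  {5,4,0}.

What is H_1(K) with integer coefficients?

Take the total order 0 < 1 < 2 < 3 < 4 < 5 < 6 on the vertex set. Then K (dimension 2) consists of the simplices:

  0-simplices (7): [0], [1], [2], [3], [4], [5], [6]
  1-simplices (21): [0,1], [0,2], [0,3], [0,4], [0,5], [0,6], [1,2], [1,3], [1,4], [1,5], [1,6], [2,3], [2,4], [2,5], [2,6], [3,4], [3,5], [3,6], [4,5], [4,6], [5,6]
  2-simplices (14): [0,1,2], [0,1,3], [0,2,4], [0,3,6], [0,4,5], [0,5,6], [1,2,5], [1,3,4], [1,4,6], [1,5,6], [2,3,5], [2,3,6], [2,4,6], [3,4,5]

giving chain groups C_0 ≅ Z^7, C_1 ≅ Z^21, C_2 ≅ Z^14.

Boundary ∂_1: C_1 → C_0 maps an edge to its endpoints' difference, ∂[p,q] = q − p. For instance
  ∂[1,3] = [3] − [1].
This gives a 7×21 integer matrix of rank 6; reducing to Smith normal form yields diagonal entries (1,1,1,1,1,1).

The boundary map ∂_2: C_2 → C_1 maps a triangle to the signed sum of its edges. For instance
  ∂[1,5,6] = [5,6] − [1,6] + [1,5],
  ∂[0,1,3] = [1,3] − [0,3] + [0,1].
As a 21×14 matrix over Z this has rank 13, with invariant factors (1,1,1,1,1,1,1,1,1,1,1,1,1).

From H_k ≅ ker(∂_k) / im(∂_{k+1}) we obtain:

  H_1: rank ker ∂_1 − rank ∂_2 = (21 − 6) − 13 = 2, and the invariant factors of ∂_2 are all 1, so H_1 = Z^2.

H_1 = Z^2.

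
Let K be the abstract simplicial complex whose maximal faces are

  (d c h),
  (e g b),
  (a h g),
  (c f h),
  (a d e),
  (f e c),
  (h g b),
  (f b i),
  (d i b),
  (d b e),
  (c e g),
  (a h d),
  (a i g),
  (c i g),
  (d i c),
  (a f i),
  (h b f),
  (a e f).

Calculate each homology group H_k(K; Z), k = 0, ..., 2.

We work with the vertex ordering a < b < c < d < e < f < g < h < i. The simplices of K, each written with vertices in increasing order, are:

  0-simplices (9): a, b, c, d, e, f, g, h, i
  1-simplices (27): ad, ae, af, ag, ah, ai, bd, be, bf, bg, bh, bi, cd, ce, cf, cg, ch, ci, de, dh, di, ef, eg, fh, fi, gh, gi
  2-simplices (18): ade, adh, aef, afi, agh, agi, bde, bdi, beg, bfh, bfi, bgh, cdh, cdi, cef, ceg, cfh, cgi

giving chain groups C_0 ≅ Z^9, C_1 ≅ Z^27, C_2 ≅ Z^18.

The boundary map ∂_1: C_1 → C_0 is given by ∂[p,q] = [q] − [p]. For instance
  ∂gh = h − g.
The 9×27 boundary matrix has rank 8 and Smith normal form diag(1,1,1,1,1,1,1,1).

Boundary ∂_2: C_2 → C_1 maps a triangle to the signed sum of its edges. For instance
  ∂afi = fi − ai + af,
  ∂cfh = fh − ch + cf.
This gives a 27×18 integer matrix of rank 17; reducing to Smith normal form yields diagonal entries (1,1,1,1,1,1,1,1,1,1,1,1,1,1,1,1,1).

From H_k ≅ ker(∂_k) / im(∂_{k+1}) we obtain:

  H_0: rank C_0 − rank ∂_1 = 9 − 8 = 1, and the invariant factors of ∂_1 are all 1, so H_0 ≅ Z.
  H_1: rank ker ∂_1 − rank ∂_2 = (27 − 8) − 17 = 2, and the invariant factors of ∂_2 are all 1, so H_1 ≅ Z^2.
  H_2: rank ker ∂_2 − rank ∂_3 = (18 − 17) − 0 = 1, and there is no ∂_3, so H_2 ≅ Z.

(K is a triangulation of the torus T^2.)

H_0 ≅ Z,  H_1 ≅ Z^2,  H_2 ≅ Z.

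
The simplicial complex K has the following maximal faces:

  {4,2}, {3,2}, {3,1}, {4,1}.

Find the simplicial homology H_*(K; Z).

K has 4 vertices, 4 edges.
rank ∂_0 = 0, rank ∂_1 = 3 ⇒ b_0 = 4 − 0 − 3 = 1; all invariant factors of ∂_1 are 1 so no torsion. So H_0 = Z.
rank ∂_1 = 3, rank ∂_2 = 0 ⇒ b_1 = 4 − 3 − 0 = 1. So H_1 = Z.

H_0 = Z,  H_1 = Z.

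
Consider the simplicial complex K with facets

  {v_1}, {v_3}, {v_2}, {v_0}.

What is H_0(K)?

Take the total order v_0 < v_1 < v_2 < v_3 on the vertex set. Then K (dimension 0) consists of the simplices:

  0-simplices (4): [v_0], [v_1], [v_2], [v_3]

Hence C_0 ≅ Z^4.

From H_k ≅ ker(∂_k) / im(∂_{k+1}) we obtain:

  H_0: rank C_0 − rank ∂_1 = 4 − 0 = 4, and there is no ∂_1, so H_0 = Z^4.

H_0 ≅ Z^4.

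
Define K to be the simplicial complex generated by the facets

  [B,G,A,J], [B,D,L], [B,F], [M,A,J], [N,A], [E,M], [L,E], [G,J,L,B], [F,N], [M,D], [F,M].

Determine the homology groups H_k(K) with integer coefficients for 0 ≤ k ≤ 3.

H_0 = Z,  H_1 = Z^4,  H_2 = 0,  H_3 = 0.

K has 10 vertices, 20 edges, 9 triangles, 2 3-simplices.
rank ∂_0 = 0, rank ∂_1 = 9 ⇒ b_0 = 10 − 0 − 9 = 1; all invariant factors of ∂_1 are 1 so no torsion. So H_0 = Z.
rank ∂_1 = 9, rank ∂_2 = 7 ⇒ b_1 = 20 − 9 − 7 = 4; all invariant factors of ∂_2 are 1 so no torsion. So H_1 = Z^4.
rank ∂_2 = 7, rank ∂_3 = 2 ⇒ b_2 = 9 − 7 − 2 = 0; all invariant factors of ∂_3 are 1 so no torsion. So H_2 = 0.
rank ∂_3 = 2, rank ∂_4 = 0 ⇒ b_3 = 2 − 2 − 0 = 0. So H_3 = 0.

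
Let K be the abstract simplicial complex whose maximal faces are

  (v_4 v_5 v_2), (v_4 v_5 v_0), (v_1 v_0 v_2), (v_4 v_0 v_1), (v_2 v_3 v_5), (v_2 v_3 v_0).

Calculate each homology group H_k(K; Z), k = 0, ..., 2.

Order the vertices as v_0 < v_1 < v_2 < v_3 < v_4 < v_5. Listing each simplex with vertices in this order, K has dimension 2 with simplices:

  0-simplices (6): [v_0], [v_1], [v_2], [v_3], [v_4], [v_5]
  1-simplices (12): [v_0,v_1], [v_0,v_2], [v_0,v_3], [v_0,v_4], [v_0,v_5], [v_1,v_2], [v_1,v_4], [v_2,v_3], [v_2,v_4], [v_2,v_5], [v_3,v_5], [v_4,v_5]
  2-simplices (6): [v_0,v_1,v_2], [v_0,v_1,v_4], [v_0,v_2,v_3], [v_0,v_4,v_5], [v_2,v_3,v_5], [v_2,v_4,v_5]

Hence C_0 ≅ Z^6, C_1 ≅ Z^12, C_2 ≅ Z^6.

The boundary map ∂_1: C_1 → C_0 is given by ∂[p,q] = [q] − [p]. For instance
  ∂[v_2,v_5] = [v_5] − [v_2].
The resulting 6×12 matrix has rank 5, and its Smith normal form has invariant factors (1,1,1,1,1).

The boundary map ∂_2: C_2 → C_1 sends each 2-simplex [p,q,r] to [q,r] − [p,r] + [p,q]. For instance
  ∂[v_0,v_1,v_4] = [v_1,v_4] − [v_0,v_4] + [v_0,v_1],
  ∂[v_2,v_3,v_5] = [v_3,v_5] − [v_2,v_5] + [v_2,v_3].
The 12×6 boundary matrix has rank 6 and Smith normal form diag(1,1,1,1,1,1).

Reading off H_k = ker ∂_k / im ∂_{k+1}:

  H_0: rank C_0 − rank ∂_1 = 6 − 5 = 1, and the invariant factors of ∂_1 are all 1, so H_0 = Z.
  H_1: rank ker ∂_1 − rank ∂_2 = (12 − 5) − 6 = 1, and the invariant factors of ∂_2 are all 1, so H_1 = Z.
  H_2: rank ker ∂_2 − rank ∂_3 = (6 − 6) − 0 = 0, and there is no ∂_3, so H_2 = 0.

H_0 ≅ Z,  H_1 ≅ Z,  H_2 = 0.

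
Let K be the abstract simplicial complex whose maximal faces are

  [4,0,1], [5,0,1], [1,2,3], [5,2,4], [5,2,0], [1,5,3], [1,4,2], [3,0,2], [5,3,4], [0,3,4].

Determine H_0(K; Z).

H_0 = Z.

Take the total order 0 < 1 < 2 < 3 < 4 < 5 on the vertex set. Then K (dimension 2) consists of the simplices:

  0-simplices (6): [0], [1], [2], [3], [4], [5]
  1-simplices (15): [0,1], [0,2], [0,3], [0,4], [0,5], [1,2], [1,3], [1,4], [1,5], [2,3], [2,4], [2,5], [3,4], [3,5], [4,5]
  2-simplices (10): [0,1,4], [0,1,5], [0,2,3], [0,2,5], [0,3,4], [1,2,3], [1,2,4], [1,3,5], [2,4,5], [3,4,5]

so the chain groups are C_0 ≅ Z^6, C_1 ≅ Z^15, C_2 ≅ Z^10.

∂_1: C_1 → C_0 maps an edge to its endpoints' difference, ∂[p,q] = q − p. For instance
  ∂[2,3] = [3] − [2].
The resulting 6×15 matrix has rank 5, and its Smith normal form has invariant factors (1,1,1,1,1).

Boundary ∂_2: C_2 → C_1 acts by ∂[p,q,r] = [q,r] − [p,r] + [p,q]. For instance
  ∂[0,1,4] = [1,4] − [0,4] + [0,1],
  ∂[3,4,5] = [4,5] − [3,5] + [3,4].
The 15×10 boundary matrix has rank 10 and Smith normal form diag(1,1,1,1,1,1,1,1,1,2).

Computing H_k = (kernel of ∂_k) / (image of ∂_{k+1}):

  H_0: rank C_0 − rank ∂_1 = 6 − 5 = 1, and the invariant factors of ∂_1 are all 1, so H_0 ≅ Z.

(K is a triangulation of the real projective plane RP^2.)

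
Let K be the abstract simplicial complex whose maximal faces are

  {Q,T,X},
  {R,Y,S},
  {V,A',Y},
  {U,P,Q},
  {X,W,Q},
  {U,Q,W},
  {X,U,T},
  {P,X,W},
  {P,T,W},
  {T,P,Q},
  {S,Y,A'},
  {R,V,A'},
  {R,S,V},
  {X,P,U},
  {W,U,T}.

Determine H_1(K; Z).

Fix the vertex order P < Q < R < S < T < U < V < W < X < Y < A' and write every simplex with vertices in increasing order. Then dim K = 2 and the simplices of K are:

  0-simplices (11): [P], [Q], [R], [S], [T], [U], [V], [W], [X], [Y], [A']
  1-simplices (25): (25 of them)
  2-simplices (15): [P,Q,T], [P,Q,U], [P,T,W], [P,U,X], [P,W,X], [Q,T,X], [Q,U,W], [Q,W,X], [R,S,V], [R,S,Y], [R,V,A'], [S,Y,A'], [T,U,W], [T,U,X], [V,Y,A']

so the chain groups are C_0 ≅ Z^11, C_1 ≅ Z^25, C_2 ≅ Z^15.

The boundary map ∂_1: C_1 → C_0 maps an edge to its endpoints' difference, ∂[p,q] = q − p. For instance
  ∂[P,W] = [W] − [P].
The 11×25 boundary matrix has rank 9 and Smith normal form diag(1,1,1,1,1,1,1,1,1).

∂_2: C_2 → C_1 acts by ∂[p,q,r] = [q,r] − [p,r] + [p,q]. For instance
  ∂[T,U,X] = [U,X] − [T,X] + [T,U],
  ∂[T,U,W] = [U,W] − [T,W] + [T,U].
This gives a 25×15 integer matrix of rank 15; reducing to Smith normal form yields diagonal entries (1,1,1,1,1,1,1,1,1,1,1,1,1,1,2).

Computing H_k = (kernel of ∂_k) / (image of ∂_{k+1}):

  H_1: rank ker ∂_1 − rank ∂_2 = (25 − 9) − 15 = 1, and ∂_2 has invariant factor 2 > 1, so H_1 ≅ Z ⊕ Z/2Z.

(K is a triangulation of the disjoint union of the Möbius band and the real projective plane RP^2.)

H_1 = Z ⊕ Z/2Z.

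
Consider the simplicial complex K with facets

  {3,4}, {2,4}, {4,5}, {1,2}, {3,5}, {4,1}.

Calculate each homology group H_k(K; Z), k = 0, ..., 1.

Order the vertices as 1 < 2 < 3 < 4 < 5. Listing each simplex with vertices in this order, K has dimension 1 with simplices:

  0-simplices (5): [1], [2], [3], [4], [5]
  1-simplices (6): [1,2], [1,4], [2,4], [3,4], [3,5], [4,5]

giving chain groups C_0 ≅ Z^5, C_1 ≅ Z^6.

Boundary ∂_1: C_1 → C_0 sends each edge [p,q] (with p < q) to q − p.
The 5×6 boundary matrix has rank 4 and Smith normal form diag(1,1,1,1).

From H_k ≅ ker(∂_k) / im(∂_{k+1}) we obtain:

  H_0: rank C_0 − rank ∂_1 = 5 − 4 = 1, and the invariant factors of ∂_1 are all 1, so H_0 = Z.
  H_1: rank ker ∂_1 − rank ∂_2 = (6 − 4) − 0 = 2, and there is no ∂_2, so H_1 = Z^2.

H_0 ≅ Z,  H_1 ≅ Z^2.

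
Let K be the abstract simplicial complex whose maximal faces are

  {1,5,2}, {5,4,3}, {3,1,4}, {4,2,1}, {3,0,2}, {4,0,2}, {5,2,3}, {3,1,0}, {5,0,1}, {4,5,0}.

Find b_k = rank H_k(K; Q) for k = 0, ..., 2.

Take the total order 0 < 1 < 2 < 3 < 4 < 5 on the vertex set. Then K (dimension 2) consists of the simplices:

  0-simplices (6): [0], [1], [2], [3], [4], [5]
  1-simplices (15): [0,1], [0,2], [0,3], [0,4], [0,5], [1,2], [1,3], [1,4], [1,5], [2,3], [2,4], [2,5], [3,4], [3,5], [4,5]
  2-simplices (10): [0,1,3], [0,1,5], [0,2,3], [0,2,4], [0,4,5], [1,2,4], [1,2,5], [1,3,4], [2,3,5], [3,4,5]

Hence C_0 ≅ Z^6, C_1 ≅ Z^15, C_2 ≅ Z^10.

Boundary ∂_1: C_1 → C_0 sends each edge [p,q] (with p < q) to q − p.
The resulting 6×15 matrix has rank 5, and its Smith normal form has invariant factors (1,1,1,1,1).

Boundary ∂_2: C_2 → C_1 acts by ∂[p,q,r] = [q,r] − [p,r] + [p,q]. For instance
  ∂[1,2,4] = [2,4] − [1,4] + [1,2],
  ∂[0,1,3] = [1,3] − [0,3] + [0,1].
The 15×10 boundary matrix has rank 10 and Smith normal form diag(1,1,1,1,1,1,1,1,1,2).

Reading off H_k = ker ∂_k / im ∂_{k+1}:

  H_0: rank C_0 − rank ∂_1 = 6 − 5 = 1, and the invariant factors of ∂_1 are all 1, so H_0 = Z.
  H_1: rank ker ∂_1 − rank ∂_2 = (15 − 5) − 10 = 0, and ∂_2 has invariant factor 2 > 1, so H_1 = Z/2Z.
  H_2: rank ker ∂_2 − rank ∂_3 = (10 − 10) − 0 = 0, and there is no ∂_3, so H_2 = 0.

Hence the Betti numbers are b_0 = 1, b_1 = 0, b_2 = 0.

b_0 = 1, b_1 = 0, b_2 = 0.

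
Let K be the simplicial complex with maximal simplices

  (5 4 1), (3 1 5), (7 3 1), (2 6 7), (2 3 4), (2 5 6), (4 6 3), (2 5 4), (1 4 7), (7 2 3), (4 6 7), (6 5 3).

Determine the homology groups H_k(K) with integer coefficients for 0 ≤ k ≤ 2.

Order the vertices as 1 < 2 < 3 < 4 < 5 < 6 < 7. Listing each simplex with vertices in this order, K has dimension 2 with simplices:

  0-simplices (7): [1], [2], [3], [4], [5], [6], [7]
  1-simplices (18): [1,3], [1,4], [1,5], [1,7], [2,3], [2,4], [2,5], [2,6], [2,7], [3,4], [3,5], [3,6], [3,7], [4,5], [4,6], [4,7], [5,6], [6,7]
  2-simplices (12): [1,3,5], [1,3,7], [1,4,5], [1,4,7], [2,3,4], [2,3,7], [2,4,5], [2,5,6], [2,6,7], [3,4,6], [3,5,6], [4,6,7]

giving chain groups C_0 ≅ Z^7, C_1 ≅ Z^18, C_2 ≅ Z^12.

Boundary ∂_1: C_1 → C_0 maps an edge to its endpoints' difference, ∂[p,q] = q − p. For instance
  ∂[2,7] = [7] − [2].
As a 7×18 matrix over Z this has rank 6, with invariant factors (1,1,1,1,1,1).

The boundary map ∂_2: C_2 → C_1 sends each 2-simplex [p,q,r] to [q,r] − [p,r] + [p,q]. For instance
  ∂[2,3,4] = [3,4] − [2,4] + [2,3],
  ∂[2,6,7] = [6,7] − [2,7] + [2,6].
The 18×12 boundary matrix has rank 12 and Smith normal form diag(1,1,1,1,1,1,1,1,1,1,1,2).

Now H_k = ker ∂_k / im ∂_{k+1}, so:

  H_0: rank C_0 − rank ∂_1 = 7 − 6 = 1, and the invariant factors of ∂_1 are all 1, so H_0 ≅ Z.
  H_1: rank ker ∂_1 − rank ∂_2 = (18 − 6) − 12 = 0, and ∂_2 has invariant factor 2 > 1, so H_1 ≅ Z/2.
  H_2: rank ker ∂_2 − rank ∂_3 = (12 − 12) − 0 = 0, and there is no ∂_3, so H_2 ≅ 0.

H_0 ≅ Z,  H_1 ≅ Z/2,  H_2 = 0.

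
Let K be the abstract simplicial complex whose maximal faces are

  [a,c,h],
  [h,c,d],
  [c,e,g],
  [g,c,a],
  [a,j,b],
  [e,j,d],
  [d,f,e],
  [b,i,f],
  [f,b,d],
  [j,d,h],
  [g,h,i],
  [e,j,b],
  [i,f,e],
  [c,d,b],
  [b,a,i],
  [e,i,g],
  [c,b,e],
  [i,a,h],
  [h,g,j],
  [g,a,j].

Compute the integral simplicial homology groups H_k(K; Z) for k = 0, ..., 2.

Take the total order a < b < c < d < e < f < g < h < i < j on the vertex set. Then K (dimension 2) consists of the simplices:

  0-simplices (10): a, b, c, d, e, f, g, h, i, j
  1-simplices (30): ab, ac, ag, ah, ai, aj, bc, bd, be, bf, bi, bj, cd, ce, cg, ch, de, df, dh, dj, ef, eg, ei, ej, fi, gh, gi, gj, hi, hj
  2-simplices (20): abi, abj, acg, ach, agj, ahi, bcd, bce, bdf, bej, bfi, cdh, ceg, def, dej, dhj, efi, egi, ghi, ghj

so the chain groups are C_0 ≅ Z^10, C_1 ≅ Z^30, C_2 ≅ Z^20.

The boundary map ∂_1: C_1 → C_0 maps an edge to its endpoints' difference, ∂[p,q] = q − p. For instance
  ∂ab = b − a.
As a 10×30 matrix over Z this has rank 9, with invariant factors (1,1,1,1,1,1,1,1,1).

∂_2: C_2 → C_1 maps a triangle to the signed sum of its edges. For instance
  ∂ghi = hi − gi + gh,
  ∂dej = ej − dj + de.
This gives a 30×20 integer matrix of rank 20; reducing to Smith normal form yields diagonal entries (1,1,1,1,1,1,1,1,1,1,1,1,1,1,1,1,1,1,1,2).

Computing H_k = (kernel of ∂_k) / (image of ∂_{k+1}):

  H_0: rank C_0 − rank ∂_1 = 10 − 9 = 1, and the invariant factors of ∂_1 are all 1, so H_0 = Z.
  H_1: rank ker ∂_1 − rank ∂_2 = (30 − 9) − 20 = 1, and ∂_2 has invariant factor 2 > 1, so H_1 = Z ⊕ Z/2Z.
  H_2: rank ker ∂_2 − rank ∂_3 = (20 − 20) − 0 = 0, and there is no ∂_3, so H_2 = 0.

H_0 ≅ Z,  H_1 ≅ Z ⊕ Z/2Z,  H_2 = 0.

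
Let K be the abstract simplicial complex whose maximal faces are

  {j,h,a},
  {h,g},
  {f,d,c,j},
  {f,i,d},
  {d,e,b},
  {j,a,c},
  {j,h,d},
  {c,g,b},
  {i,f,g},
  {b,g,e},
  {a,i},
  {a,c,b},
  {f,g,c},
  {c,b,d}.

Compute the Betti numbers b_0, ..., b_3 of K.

K has 10 vertices, 25 edges, 15 triangles, 1 3-simplex.
rank ∂_0 = 0, rank ∂_1 = 9 ⇒ b_0 = 10 − 0 − 9 = 1; all invariant factors of ∂_1 are 1 so no torsion. So H_0 = Z.
rank ∂_1 = 9, rank ∂_2 = 14 ⇒ b_1 = 25 − 9 − 14 = 2; all invariant factors of ∂_2 are 1 so no torsion. So H_1 = Z^2.
rank ∂_2 = 14, rank ∂_3 = 1 ⇒ b_2 = 15 − 14 − 1 = 0; all invariant factors of ∂_3 are 1 so no torsion. So H_2 = 0.
rank ∂_3 = 1, rank ∂_4 = 0 ⇒ b_3 = 1 − 1 − 0 = 0. So H_3 = 0.

b_0 = 1, b_1 = 2, b_2 = 0, b_3 = 0.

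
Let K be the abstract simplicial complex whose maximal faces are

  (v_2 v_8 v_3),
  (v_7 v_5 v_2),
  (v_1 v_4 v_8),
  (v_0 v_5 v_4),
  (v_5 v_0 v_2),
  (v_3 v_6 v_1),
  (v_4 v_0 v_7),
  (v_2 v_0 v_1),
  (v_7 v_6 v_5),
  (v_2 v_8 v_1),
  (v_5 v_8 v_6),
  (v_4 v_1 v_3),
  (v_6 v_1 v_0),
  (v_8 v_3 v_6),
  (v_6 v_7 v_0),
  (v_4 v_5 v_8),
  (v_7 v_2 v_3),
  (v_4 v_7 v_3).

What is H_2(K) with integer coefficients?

H_2 = 0.

We work with the vertex ordering v_0 < v_1 < v_2 < v_3 < v_4 < v_5 < v_6 < v_7 < v_8. The simplices of K, each written with vertices in increasing order, are:

  0-simplices (9): [v_0], [v_1], [v_2], [v_3], [v_4], [v_5], [v_6], [v_7], [v_8]
  1-simplices (27): (27 of them)
  2-simplices (18): (18 of them)

so the chain groups are C_0 ≅ Z^9, C_1 ≅ Z^27, C_2 ≅ Z^18.

The boundary map ∂_1: C_1 → C_0 is given by ∂[p,q] = [q] − [p]. For instance
  ∂[v_5,v_8] = [v_8] − [v_5].
The resulting 9×27 matrix has rank 8, and its Smith normal form has invariant factors (1,1,1,1,1,1,1,1).

∂_2: C_2 → C_1 maps a triangle to the signed sum of its edges. For instance
  ∂[v_0,v_6,v_7] = [v_6,v_7] − [v_0,v_7] + [v_0,v_6],
  ∂[v_5,v_6,v_7] = [v_6,v_7] − [v_5,v_7] + [v_5,v_6].
This gives a 27×18 integer matrix of rank 18; reducing to Smith normal form yields diagonal entries (1,1,1,1,1,1,1,1,1,1,1,1,1,1,1,1,1,2).

Now H_k = ker ∂_k / im ∂_{k+1}, so:

  H_2: rank ker ∂_2 − rank ∂_3 = (18 − 18) − 0 = 0, and there is no ∂_3, so H_2 = 0.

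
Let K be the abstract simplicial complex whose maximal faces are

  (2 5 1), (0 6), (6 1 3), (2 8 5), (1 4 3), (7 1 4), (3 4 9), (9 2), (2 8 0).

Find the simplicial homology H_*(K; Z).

Take the total order 0 < 1 < 2 < 3 < 4 < 5 < 6 < 7 < 8 < 9 on the vertex set. Then K (dimension 2) consists of the simplices:

  0-simplices (10): [0], [1], [2], [3], [4], [5], [6], [7], [8], [9]
  1-simplices (18): [0,2], [0,6], [0,8], [1,2], [1,3], [1,4], [1,5], [1,6], [1,7], [2,5], [2,8], [2,9], [3,4], [3,6], [3,9], [4,7], [4,9], [5,8]
  2-simplices (7): [0,2,8], [1,2,5], [1,3,4], [1,3,6], [1,4,7], [2,5,8], [3,4,9]

Hence C_0 ≅ Z^10, C_1 ≅ Z^18, C_2 ≅ Z^7.

∂_1: C_1 → C_0 sends each edge [p,q] (with p < q) to q − p.
This gives a 10×18 integer matrix of rank 9; reducing to Smith normal form yields diagonal entries (1,1,1,1,1,1,1,1,1).

The boundary map ∂_2: C_2 → C_1 sends each 2-simplex [p,q,r] to [q,r] − [p,r] + [p,q]. For instance
  ∂[0,2,8] = [2,8] − [0,8] + [0,2],
  ∂[2,5,8] = [5,8] − [2,8] + [2,5].
As a 18×7 matrix over Z this has rank 7, with invariant factors (1,1,1,1,1,1,1).

Reading off H_k = ker ∂_k / im ∂_{k+1}:

  H_0: rank C_0 − rank ∂_1 = 10 − 9 = 1, and the invariant factors of ∂_1 are all 1, so H_0 ≅ Z.
  H_1: rank ker ∂_1 − rank ∂_2 = (18 − 9) − 7 = 2, and the invariant factors of ∂_2 are all 1, so H_1 ≅ Z^2.
  H_2: rank ker ∂_2 − rank ∂_3 = (7 − 7) − 0 = 0, and there is no ∂_3, so H_2 ≅ 0.

H_0 ≅ Z,  H_1 ≅ Z^2,  H_2 = 0.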